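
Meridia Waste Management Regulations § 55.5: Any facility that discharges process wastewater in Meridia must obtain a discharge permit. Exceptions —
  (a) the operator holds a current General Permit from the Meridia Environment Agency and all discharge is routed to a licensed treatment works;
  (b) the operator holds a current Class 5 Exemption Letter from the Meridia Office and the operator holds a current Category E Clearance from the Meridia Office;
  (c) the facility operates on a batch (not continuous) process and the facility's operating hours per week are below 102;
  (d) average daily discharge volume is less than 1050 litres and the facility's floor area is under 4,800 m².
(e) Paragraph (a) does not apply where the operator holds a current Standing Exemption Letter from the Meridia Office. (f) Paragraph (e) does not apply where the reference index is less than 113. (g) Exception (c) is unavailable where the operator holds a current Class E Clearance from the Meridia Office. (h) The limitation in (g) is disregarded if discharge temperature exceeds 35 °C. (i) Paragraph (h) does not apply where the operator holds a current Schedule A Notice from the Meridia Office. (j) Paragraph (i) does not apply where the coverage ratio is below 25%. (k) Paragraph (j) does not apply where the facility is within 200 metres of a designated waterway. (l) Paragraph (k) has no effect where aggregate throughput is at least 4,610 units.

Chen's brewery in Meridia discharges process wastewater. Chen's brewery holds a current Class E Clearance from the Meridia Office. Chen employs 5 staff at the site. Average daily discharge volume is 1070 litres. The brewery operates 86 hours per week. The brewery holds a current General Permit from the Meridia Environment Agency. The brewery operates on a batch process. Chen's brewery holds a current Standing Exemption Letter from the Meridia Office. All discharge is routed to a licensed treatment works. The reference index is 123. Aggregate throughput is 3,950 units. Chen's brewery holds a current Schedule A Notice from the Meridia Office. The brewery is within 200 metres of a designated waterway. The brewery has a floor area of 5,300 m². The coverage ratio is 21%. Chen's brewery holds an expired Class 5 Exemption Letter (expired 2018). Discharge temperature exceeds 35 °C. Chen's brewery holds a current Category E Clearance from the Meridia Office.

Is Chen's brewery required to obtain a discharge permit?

All of (a)'s requirements are met (a current General Permit is held; discharge is routed to a licensed treatment works). However, paragraphs (e)–(f) must be considered: (e) operates against (a): a current Standing Exemption Letter is held. (f), which would lift (e), is not engaged — the reference index is 123, not less than 113. (a) is therefore removed.
Exception (b) fails — the Class 5 Exemption Letter is not current.
Exception (c): the facility operates on a batch process; the facility's operating hours per week are 86, below the 102 limit — every condition holds. But: (g) operates against (c): a current Class E Clearance is held. (h) operates (discharge temperature exceeds 35 °C), but is overridden by (i): (i) operates against (h): a current Schedule A Notice is held. (j) would limit (i) — the coverage ratio is 21%, below the 25% limit — but (k) sets (j) aside: (k) operates against (j): the brewery is within 200 m of a designated waterway. (l) is not engaged (aggregate throughput is 3,950 units, short of 4,610 units), so (k) stands. So (c) is unavailable.
Exception (d) fails — average daily discharge volume is 1070 litres, not less than 1050 litres.
None of the exceptions is available; § 55.5 applies in full.

Yes — Chen's brewery must obtain a discharge permit.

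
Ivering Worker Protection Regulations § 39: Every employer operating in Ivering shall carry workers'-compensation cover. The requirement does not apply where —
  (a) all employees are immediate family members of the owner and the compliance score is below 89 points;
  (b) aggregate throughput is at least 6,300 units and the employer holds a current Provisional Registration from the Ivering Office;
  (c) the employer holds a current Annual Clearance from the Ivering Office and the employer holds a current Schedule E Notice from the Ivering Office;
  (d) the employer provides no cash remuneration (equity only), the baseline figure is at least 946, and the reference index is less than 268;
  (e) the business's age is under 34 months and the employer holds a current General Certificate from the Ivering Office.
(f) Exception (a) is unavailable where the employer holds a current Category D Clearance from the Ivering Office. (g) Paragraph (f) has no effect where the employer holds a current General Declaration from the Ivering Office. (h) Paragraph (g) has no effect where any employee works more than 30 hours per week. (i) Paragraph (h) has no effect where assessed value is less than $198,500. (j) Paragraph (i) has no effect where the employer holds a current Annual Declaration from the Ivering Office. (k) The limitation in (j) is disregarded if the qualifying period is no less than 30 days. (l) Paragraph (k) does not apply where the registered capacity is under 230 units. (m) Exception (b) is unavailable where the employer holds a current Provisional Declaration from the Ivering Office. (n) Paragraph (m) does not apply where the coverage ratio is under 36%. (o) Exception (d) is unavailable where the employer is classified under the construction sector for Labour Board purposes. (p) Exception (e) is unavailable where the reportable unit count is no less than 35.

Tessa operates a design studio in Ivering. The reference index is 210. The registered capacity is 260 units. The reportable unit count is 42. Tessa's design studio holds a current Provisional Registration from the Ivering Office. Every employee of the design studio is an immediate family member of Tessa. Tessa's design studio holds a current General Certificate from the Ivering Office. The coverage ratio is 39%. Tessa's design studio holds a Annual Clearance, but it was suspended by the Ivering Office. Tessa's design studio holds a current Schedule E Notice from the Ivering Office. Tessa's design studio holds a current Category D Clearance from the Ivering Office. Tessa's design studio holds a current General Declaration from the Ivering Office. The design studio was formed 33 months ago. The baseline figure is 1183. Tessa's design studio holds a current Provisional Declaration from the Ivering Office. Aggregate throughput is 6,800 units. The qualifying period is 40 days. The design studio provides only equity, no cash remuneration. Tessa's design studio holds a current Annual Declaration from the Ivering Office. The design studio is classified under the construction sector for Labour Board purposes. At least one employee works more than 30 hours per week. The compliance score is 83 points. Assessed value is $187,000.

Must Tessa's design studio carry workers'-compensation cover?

Exception (a) is satisfied on its face — every employee is an immediate family member; the compliance score is 83 points, below the 89 points limit. As to paragraphs (f)–(l): (f) applies (a current Category D Clearance is held), but is set aside by (g): (g) operates against (f): a current General Declaration is held. (h) would limit (g) — at least one employee exceeds 30 hours/week — but (i) sets (h) aside: (i) operates — assessed value is $187,000, less than the $198,500 limit. (j) would limit (i) — a current Annual Declaration is held — but (k) sets (j) aside: (k) operates — the qualifying period is 40 days, meeting the 30 days threshold. (l), which would lift (k), is not engaged — the registered capacity is 260 units, not under 230 units. (a) remains available.
All of (b)'s requirements are met (aggregate throughput is 6,800 units, meeting the 6,300 units threshold; a current Provisional Registration is held). However, paragraphs (m)–(n) must be considered: (m) operates against (b): a current Provisional Declaration is held. (n), which would lift (m), is not triggered — the coverage ratio is 39%, not under 36%. So (b) is unavailable.
Exception (c) does not apply: no current Annual Clearance is held.
All of (d)'s requirements are met (remuneration is equity-only; the baseline figure is 1,183, meeting the 946 threshold; the reference index is 210, less than the 268 limit). But applying paragraph (o): (o) operates against (d): the design studio is classified under the construction sector. (d) is therefore removed.
Exception (e)'s conditions are all satisfied: the business's age is 33 months, under the 34 months limit; a current General Certificate is held. However, paragraph (p) must be considered: (p) is engaged — the reportable unit count is 42, meeting the 35 threshold. So (e) is unavailable.

No — exception (a) applies; Tessa's design studio is not required to carry workers'-compensation cover.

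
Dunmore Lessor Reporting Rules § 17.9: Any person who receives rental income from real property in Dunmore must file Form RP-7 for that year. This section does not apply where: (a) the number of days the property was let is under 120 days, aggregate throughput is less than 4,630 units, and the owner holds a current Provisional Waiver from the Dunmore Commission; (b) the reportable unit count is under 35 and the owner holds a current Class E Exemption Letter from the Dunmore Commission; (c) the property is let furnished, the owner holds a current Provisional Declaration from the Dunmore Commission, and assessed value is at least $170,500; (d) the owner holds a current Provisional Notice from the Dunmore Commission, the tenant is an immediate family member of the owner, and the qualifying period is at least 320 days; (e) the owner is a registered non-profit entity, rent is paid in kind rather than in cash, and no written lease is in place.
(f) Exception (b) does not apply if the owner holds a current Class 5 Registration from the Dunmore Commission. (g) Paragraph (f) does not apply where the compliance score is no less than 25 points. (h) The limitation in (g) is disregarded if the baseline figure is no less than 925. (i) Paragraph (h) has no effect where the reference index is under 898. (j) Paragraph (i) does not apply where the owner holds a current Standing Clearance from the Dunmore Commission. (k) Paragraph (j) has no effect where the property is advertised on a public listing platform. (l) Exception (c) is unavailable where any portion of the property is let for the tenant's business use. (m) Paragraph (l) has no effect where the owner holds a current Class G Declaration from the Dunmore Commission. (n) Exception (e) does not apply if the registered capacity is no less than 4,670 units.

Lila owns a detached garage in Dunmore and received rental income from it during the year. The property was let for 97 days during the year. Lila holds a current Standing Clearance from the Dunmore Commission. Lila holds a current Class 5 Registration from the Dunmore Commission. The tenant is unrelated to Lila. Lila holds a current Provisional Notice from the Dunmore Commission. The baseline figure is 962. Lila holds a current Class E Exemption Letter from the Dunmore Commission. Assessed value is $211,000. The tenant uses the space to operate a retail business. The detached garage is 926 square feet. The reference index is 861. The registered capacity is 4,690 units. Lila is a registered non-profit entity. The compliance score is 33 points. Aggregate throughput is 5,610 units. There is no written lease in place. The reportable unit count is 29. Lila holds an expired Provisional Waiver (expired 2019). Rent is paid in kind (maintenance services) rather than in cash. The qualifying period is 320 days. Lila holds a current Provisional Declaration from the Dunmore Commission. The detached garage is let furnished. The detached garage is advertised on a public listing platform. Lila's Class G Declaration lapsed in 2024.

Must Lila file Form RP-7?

No — exception (b) applies; Lila is not required to file Form RP-7.

Exception (a) requires that aggregate throughput is less than 4,630 units; but aggregate throughput is 5,610 units, not less than 4,630 units, so (a) is unavailable.
All of (b)'s requirements are met (the reportable unit count is 29, under the 35 limit; a current Class E Exemption Letter is held). Under paragraphs (f)–(k): (f) is engaged (a current Class 5 Registration is held), but is overridden by (g): (g) operates against (f): the compliance score is 33 points, meeting the 25 points threshold. (h) would limit (g) — the baseline figure is 962, meeting the 925 threshold — but (i) sets (h) aside: (i) operates against (h): the reference index is 861, under the 898 limit. (j) operates (a current Standing Clearance is held), but yields to (k): (k) is triggered — the property is publicly advertised. (b) remains available.
All of (c)'s requirements are met (the property is let furnished; a current Provisional Declaration is held; assessed value is $211,000, meeting the $170,500 threshold). But applying paragraphs (l)–(m): (l) operates against (c): the space is let for business use. (m), which would lift (l), is not engaged — there is no Class G Declaration in force. So (c) is unavailable.
Exception (d) requires that the tenant is an immediate family member of the owner; but the tenant is unrelated to the owner, so (d) is unavailable.
Exception (e)'s conditions are all satisfied: Lila is a registered non-profit; rent is paid in kind; there is no written lease. But: (n) operates — the registered capacity is 4,690 units, meeting the 4,670 units threshold. (e) is therefore removed.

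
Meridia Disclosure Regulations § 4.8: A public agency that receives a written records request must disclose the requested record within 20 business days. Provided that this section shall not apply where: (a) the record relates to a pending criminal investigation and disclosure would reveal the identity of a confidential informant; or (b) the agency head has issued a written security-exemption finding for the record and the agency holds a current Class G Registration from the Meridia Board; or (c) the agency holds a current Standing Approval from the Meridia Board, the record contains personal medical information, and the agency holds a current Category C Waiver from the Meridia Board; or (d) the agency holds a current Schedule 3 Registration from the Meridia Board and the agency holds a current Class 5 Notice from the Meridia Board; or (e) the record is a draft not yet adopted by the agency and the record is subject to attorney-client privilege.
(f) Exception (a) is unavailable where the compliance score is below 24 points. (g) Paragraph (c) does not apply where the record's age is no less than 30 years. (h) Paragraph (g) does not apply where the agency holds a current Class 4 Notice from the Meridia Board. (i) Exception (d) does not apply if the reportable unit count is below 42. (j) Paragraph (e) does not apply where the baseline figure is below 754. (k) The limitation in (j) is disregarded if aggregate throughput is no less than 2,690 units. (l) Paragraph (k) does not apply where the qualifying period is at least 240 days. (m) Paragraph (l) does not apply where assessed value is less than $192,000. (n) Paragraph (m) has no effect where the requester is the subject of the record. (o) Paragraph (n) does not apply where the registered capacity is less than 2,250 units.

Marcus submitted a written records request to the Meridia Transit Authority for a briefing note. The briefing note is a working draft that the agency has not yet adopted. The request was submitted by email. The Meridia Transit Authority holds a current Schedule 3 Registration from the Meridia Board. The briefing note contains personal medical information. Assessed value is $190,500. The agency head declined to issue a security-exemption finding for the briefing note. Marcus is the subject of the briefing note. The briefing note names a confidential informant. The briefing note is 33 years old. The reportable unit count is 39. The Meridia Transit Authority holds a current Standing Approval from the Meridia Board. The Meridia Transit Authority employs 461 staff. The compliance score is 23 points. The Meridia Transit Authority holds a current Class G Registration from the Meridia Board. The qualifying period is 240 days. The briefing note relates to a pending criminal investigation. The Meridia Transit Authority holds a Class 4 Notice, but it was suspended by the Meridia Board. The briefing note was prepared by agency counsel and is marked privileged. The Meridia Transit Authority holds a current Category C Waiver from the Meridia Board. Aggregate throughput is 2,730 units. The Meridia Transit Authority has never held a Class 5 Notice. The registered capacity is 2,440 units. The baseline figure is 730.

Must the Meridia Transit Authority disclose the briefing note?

Yes — the Meridia Transit Authority must disclose the briefing note.

Exception (a): the briefing note relates to a pending investigation; the briefing note names a confidential informant — every condition holds. However, paragraph (f) must be considered: (f) applies — the compliance score is 23 points, below the 24 points limit. (a) is therefore removed.
Exception (b) does not apply: the agency head declined to issue a security-exemption finding.
Exception (c): a current Standing Approval is held; the briefing note contains personal medical information; a current Category C Waiver is held — every condition holds. However, paragraphs (g)–(h) must be considered: (g) operates against (c): the record's age is 33 years, meeting the 30 years threshold. (h) is not engaged (there is no Class 4 Notice in force), so (g) stands. Exception (c) does not apply.
Exception (d) does not apply: no current Class 5 Notice is held.
Exception (e): the briefing note is an unadopted draft; the briefing note is privileged — every condition holds. But applying paragraphs (j)–(o): (j) is triggered — the baseline figure is 730, below the 754 limit. (k) would limit (j) — aggregate throughput is 2,730 units, meeting the 2,690 units threshold — but (l) sets (k) aside: (l) operates against (k): the qualifying period is 240 days, meeting the 240 days threshold. (m) operates (assessed value is $190,500, less than the $192,000 limit), but is displaced by (n): (n) operates against (m): Marcus is the subject of the briefing note. (o) is not engaged (the registered capacity is 2,440 units, not less than 2,250 units), so (n) stands. (e) is therefore removed.
No exception applies. The general rule governs.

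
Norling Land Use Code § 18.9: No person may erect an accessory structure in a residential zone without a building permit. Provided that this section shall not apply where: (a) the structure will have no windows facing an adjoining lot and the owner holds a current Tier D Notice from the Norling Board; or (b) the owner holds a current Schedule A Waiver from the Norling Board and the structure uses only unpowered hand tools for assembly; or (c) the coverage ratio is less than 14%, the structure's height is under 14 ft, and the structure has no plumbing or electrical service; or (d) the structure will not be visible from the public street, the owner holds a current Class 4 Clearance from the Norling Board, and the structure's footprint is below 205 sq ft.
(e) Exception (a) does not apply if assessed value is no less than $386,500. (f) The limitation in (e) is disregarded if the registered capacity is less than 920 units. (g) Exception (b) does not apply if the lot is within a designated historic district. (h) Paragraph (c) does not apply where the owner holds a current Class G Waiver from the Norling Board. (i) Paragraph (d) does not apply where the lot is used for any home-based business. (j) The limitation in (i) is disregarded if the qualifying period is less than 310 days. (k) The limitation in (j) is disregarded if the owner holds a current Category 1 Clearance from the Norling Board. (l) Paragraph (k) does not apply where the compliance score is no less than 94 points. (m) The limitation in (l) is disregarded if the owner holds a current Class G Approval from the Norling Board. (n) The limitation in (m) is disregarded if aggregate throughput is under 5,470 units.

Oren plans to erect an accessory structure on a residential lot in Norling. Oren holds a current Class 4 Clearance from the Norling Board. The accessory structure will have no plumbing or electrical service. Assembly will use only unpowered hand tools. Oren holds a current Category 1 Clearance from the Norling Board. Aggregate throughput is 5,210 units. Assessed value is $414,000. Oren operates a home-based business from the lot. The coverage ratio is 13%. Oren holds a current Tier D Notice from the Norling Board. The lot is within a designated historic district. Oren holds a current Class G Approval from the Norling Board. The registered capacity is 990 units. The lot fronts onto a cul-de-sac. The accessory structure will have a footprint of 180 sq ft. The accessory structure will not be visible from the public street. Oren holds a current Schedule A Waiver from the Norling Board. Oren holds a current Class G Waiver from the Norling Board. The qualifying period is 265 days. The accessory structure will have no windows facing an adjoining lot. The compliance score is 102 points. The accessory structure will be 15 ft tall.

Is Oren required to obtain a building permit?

Exception (a)'s conditions are all satisfied: no windows face an adjoining lot; a current Tier D Notice is held. Turning to paragraphs (e)–(f): (e) operates against (a): assessed value is $414,000, meeting the $386,500 threshold. (f) does not operate here (the registered capacity is 990 units, not less than 920 units), so (e) stands. (a) is therefore removed.
Exception (b): a current Schedule A Waiver is held; assembly uses only hand tools — every condition holds. But: (g) operates — the lot is in a historic district. (b) is therefore removed.
Exception (c) fails — the structure's height is 15 ft, not under 14 ft.
All of (d)'s requirements are met (the structure will not be visible from the street; a current Class 4 Clearance is held; the structure's footprint is 180 sq ft, below the 205 sq ft limit). As to paragraphs (i)–(n): (i) is triggered (a home-based business operates on the lot), but is set aside by (j): (j) applies — the qualifying period is 265 days, less than the 310 days limit. (k) operates (a current Category 1 Clearance is held), but is set aside by (l): (l) applies — the compliance score is 102 points, meeting the 94 points threshold. (m) would limit (l) — a current Class G Approval is held — but (n) sets (m) aside: (n) operates against (m): aggregate throughput is 5,210 units, under the 5,470 units limit. Exception (d) stands.

No — exception (d) applies; Oren does not need a building permit.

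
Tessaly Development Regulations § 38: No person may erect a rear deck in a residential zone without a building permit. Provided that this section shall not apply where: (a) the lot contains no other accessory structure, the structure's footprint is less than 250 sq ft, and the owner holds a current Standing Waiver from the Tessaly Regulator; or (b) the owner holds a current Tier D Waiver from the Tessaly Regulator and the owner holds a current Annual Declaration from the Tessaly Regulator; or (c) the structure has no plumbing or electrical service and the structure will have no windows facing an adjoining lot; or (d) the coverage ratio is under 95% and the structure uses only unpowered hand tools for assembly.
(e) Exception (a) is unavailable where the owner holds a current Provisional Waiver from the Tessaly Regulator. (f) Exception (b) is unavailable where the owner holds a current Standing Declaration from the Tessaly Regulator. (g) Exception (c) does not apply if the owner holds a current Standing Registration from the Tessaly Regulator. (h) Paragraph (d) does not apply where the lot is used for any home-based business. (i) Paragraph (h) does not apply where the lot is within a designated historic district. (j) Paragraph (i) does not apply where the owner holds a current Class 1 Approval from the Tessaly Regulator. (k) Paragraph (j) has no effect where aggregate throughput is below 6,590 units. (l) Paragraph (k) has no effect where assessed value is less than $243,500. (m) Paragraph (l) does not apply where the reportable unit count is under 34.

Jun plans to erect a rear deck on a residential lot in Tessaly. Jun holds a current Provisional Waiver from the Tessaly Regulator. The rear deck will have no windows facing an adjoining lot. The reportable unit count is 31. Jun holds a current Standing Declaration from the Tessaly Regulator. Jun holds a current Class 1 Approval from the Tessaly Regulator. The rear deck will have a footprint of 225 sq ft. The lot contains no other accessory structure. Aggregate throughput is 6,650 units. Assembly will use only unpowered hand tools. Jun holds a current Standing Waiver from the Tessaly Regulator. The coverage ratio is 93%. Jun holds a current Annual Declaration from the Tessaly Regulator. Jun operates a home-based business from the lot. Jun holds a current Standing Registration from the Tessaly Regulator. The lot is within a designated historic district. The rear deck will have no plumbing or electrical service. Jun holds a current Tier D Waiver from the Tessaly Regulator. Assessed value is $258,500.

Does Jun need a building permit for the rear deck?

Exception (a)'s conditions are all satisfied: the lot has no other accessory structure; the structure's footprint is 225 sq ft, less than the 250 sq ft limit; a current Standing Waiver is held. But applying paragraph (e): (e) operates against (a): a current Provisional Waiver is held. So (a) is unavailable.
Exception (b): a current Tier D Waiver is held; a current Annual Declaration is held — every condition holds. But: (f) operates against (b): a current Standing Declaration is held. (b) is therefore removed.
All of (c)'s requirements are met (there is no plumbing or electrical service; no windows face an adjoining lot). But applying paragraph (g): (g) operates against (c): a current Standing Registration is held. Exception (c) does not apply.
Exception (d)'s conditions are all satisfied: the coverage ratio is 93%, under the 95% limit; assembly uses only hand tools. Turning to paragraphs (h)–(m): (h) operates against (d): a home-based business operates on the lot. (i) would limit (h) — the lot is in a historic district — but (j) sets (i) aside: (j) operates against (i): a current Class 1 Approval is held. (k), which would lift (j), is not engaged — aggregate throughput is 6,650 units, not below 6,590 units. Exception (d) does not apply.
No exception applies. The general rule governs.

Yes — Jun must obtain a building permit.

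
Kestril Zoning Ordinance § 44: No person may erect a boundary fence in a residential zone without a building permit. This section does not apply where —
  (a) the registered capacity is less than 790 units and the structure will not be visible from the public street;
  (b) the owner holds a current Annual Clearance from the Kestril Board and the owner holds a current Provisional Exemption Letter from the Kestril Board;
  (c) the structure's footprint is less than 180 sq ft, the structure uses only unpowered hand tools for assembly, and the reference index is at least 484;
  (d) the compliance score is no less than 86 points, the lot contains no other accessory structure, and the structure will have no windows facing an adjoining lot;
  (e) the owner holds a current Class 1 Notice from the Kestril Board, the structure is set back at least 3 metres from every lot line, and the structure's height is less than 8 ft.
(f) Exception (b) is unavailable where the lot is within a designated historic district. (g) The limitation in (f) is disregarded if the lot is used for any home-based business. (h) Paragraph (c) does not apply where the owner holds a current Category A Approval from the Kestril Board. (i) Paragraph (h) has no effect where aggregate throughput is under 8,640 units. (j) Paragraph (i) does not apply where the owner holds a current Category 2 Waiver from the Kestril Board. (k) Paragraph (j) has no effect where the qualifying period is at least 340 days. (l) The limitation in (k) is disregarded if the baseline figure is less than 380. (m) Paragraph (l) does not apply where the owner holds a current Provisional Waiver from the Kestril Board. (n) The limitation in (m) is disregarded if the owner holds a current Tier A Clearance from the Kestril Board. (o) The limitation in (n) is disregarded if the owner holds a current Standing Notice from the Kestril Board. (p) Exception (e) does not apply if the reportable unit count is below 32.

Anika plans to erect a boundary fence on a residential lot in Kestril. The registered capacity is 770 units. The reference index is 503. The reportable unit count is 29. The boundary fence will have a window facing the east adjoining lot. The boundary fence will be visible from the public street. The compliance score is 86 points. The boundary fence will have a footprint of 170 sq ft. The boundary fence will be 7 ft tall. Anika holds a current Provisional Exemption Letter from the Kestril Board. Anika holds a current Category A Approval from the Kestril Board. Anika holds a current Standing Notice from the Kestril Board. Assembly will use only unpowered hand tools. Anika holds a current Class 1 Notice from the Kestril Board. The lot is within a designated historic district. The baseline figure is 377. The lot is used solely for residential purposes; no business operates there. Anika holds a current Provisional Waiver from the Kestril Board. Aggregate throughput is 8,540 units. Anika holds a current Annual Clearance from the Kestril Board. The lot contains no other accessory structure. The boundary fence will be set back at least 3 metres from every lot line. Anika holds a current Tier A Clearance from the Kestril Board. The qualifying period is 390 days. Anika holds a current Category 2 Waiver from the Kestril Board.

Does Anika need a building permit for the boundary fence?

No — exception (c) applies; Anika does not need a building permit.

Exception (a) does not apply: the structure will be visible from the street.
Exception (b) is satisfied on its face — a current Annual Clearance is held; a current Provisional Exemption Letter is held. But: (f) is engaged — the lot is in a historic district. (g) is not triggered (the lot is solely residential), so (f) stands. So (b) is unavailable.
Exception (c) is satisfied on its face — the structure's footprint is 170 sq ft, less than the 180 sq ft limit; assembly uses only hand tools; the reference index is 503, meeting the 484 threshold. Applying paragraphs (h)–(o): (h) would limit (c) — a current Category A Approval is held — but (i) sets (h) aside: (i) applies — aggregate throughput is 8,540 units, under the 8,640 units limit. (j) is engaged (a current Category 2 Waiver is held), but is itself disapplied by (k): (k) operates against (j): the qualifying period is 390 days, meeting the 340 days threshold. (l) is engaged (the baseline figure is 377, less than the 380 limit), but is overridden by (m): (m) is engaged — a current Provisional Waiver is held. (n) would limit (m) — a current Tier A Clearance is held — but (o) sets (n) aside: (o) is triggered — a current Standing Notice is held. So (c) applies.
Exception (d) fails — a window faces an adjoining lot.
Exception (e) is satisfied on its face — a current Class 1 Notice is held; the setback is at least 3 m on every side; the structure's height is 7 ft, less than the 8 ft limit. But: (p) operates against (e): the reportable unit count is 29, below the 32 limit. So (e) is unavailable.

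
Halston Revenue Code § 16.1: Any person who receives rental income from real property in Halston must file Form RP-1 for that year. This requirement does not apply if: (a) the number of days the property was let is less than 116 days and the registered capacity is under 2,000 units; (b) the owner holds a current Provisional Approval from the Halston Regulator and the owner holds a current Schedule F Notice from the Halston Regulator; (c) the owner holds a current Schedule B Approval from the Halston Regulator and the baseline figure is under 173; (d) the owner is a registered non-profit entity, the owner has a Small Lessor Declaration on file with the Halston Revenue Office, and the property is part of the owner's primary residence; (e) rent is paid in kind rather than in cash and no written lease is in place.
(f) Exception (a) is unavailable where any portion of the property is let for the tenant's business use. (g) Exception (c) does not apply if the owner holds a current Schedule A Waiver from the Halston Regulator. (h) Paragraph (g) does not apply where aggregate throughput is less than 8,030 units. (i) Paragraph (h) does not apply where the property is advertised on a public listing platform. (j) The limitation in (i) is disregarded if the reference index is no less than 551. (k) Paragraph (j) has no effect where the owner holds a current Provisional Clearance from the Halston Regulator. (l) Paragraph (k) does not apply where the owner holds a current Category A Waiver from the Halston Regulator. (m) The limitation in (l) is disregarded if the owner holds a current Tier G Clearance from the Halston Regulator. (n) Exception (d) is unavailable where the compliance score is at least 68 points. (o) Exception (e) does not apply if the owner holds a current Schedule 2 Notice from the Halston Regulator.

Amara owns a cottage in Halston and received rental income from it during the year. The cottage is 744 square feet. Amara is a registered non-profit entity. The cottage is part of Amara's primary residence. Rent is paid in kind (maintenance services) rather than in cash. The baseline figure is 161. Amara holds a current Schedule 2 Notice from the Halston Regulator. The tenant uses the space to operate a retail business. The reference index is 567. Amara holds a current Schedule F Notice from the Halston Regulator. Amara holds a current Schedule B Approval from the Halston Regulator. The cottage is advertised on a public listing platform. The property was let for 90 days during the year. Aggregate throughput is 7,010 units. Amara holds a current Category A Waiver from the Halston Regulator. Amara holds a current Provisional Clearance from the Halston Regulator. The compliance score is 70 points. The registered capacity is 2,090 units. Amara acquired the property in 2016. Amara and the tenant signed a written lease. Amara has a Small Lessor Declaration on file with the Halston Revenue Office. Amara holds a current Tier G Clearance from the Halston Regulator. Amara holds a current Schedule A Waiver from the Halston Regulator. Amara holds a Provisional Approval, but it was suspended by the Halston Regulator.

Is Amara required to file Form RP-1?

Yes — Amara must file Form RP-1.

Exception (a) requires that the registered capacity is under 2,000 units; but the registered capacity is 2,090 units, not under 2,000 units, so (a) is unavailable.
Exception (b) does not apply: no current Provisional Approval is held.
Exception (c) is satisfied on its face — a current Schedule B Approval is held; the baseline figure is 161, under the 173 limit. Turning to paragraphs (g)–(m): (g) operates against (c): a current Schedule A Waiver is held. (h) would limit (g) — aggregate throughput is 7,010 units, less than the 8,030 units limit — but (i) sets (h) aside: (i) is triggered — the property is publicly advertised. (j) would limit (i) — the reference index is 567, meeting the 551 threshold — but (k) sets (j) aside: (k) is triggered — a current Provisional Clearance is held. (l) would limit (k) — a current Category A Waiver is held — but (m) sets (l) aside: (m) applies — a current Tier G Clearance is held. (c) is therefore removed.
All of (d)'s requirements are met (Amara is a registered non-profit; a Small Lessor Declaration is on file; the cottage is part of the primary residence). But: (n) applies — the compliance score is 70 points, meeting the 68 points threshold. Exception (d) does not apply.
Exception (e) does not apply: a written lease is in place.
No exception is made out. Amara falls within the general rule.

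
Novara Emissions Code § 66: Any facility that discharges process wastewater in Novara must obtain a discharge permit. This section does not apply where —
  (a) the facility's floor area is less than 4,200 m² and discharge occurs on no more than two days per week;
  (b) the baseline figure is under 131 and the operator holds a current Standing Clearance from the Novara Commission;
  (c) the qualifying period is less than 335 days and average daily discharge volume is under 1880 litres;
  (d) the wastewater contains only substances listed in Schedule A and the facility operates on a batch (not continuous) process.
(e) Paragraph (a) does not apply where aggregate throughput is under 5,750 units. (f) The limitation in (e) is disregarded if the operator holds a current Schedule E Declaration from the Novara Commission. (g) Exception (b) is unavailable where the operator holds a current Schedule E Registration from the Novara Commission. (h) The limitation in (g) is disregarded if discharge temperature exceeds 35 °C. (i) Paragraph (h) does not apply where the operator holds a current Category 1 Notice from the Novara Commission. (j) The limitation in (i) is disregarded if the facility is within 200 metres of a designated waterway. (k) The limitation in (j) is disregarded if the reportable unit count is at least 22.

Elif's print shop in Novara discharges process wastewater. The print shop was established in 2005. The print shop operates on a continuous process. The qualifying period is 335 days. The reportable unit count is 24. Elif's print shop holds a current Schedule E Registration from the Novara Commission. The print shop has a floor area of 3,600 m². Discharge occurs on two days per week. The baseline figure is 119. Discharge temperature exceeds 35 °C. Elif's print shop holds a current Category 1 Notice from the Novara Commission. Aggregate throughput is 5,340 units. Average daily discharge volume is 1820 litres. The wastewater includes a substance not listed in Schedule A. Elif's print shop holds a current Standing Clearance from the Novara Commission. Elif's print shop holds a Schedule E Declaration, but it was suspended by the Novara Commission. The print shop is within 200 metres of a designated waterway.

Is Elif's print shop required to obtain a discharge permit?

Yes — Elif's print shop must obtain a discharge permit.

Exception (a): the facility's floor area is 3,600 m², less than the 4,200 m² limit; discharge occurs on no more than two days per week — every condition holds. However, paragraphs (e)–(f) must be considered: (e) operates against (a): aggregate throughput is 5,340 units, under the 5,750 units limit. (f), which would lift (e), is not triggered — there is no Schedule E Declaration in force. So (a) is unavailable.
Exception (b) is satisfied on its face — the baseline figure is 119, under the 131 limit; a current Standing Clearance is held. But applying paragraphs (g)–(k): (g) is triggered — a current Schedule E Registration is held. (h) is engaged (discharge temperature exceeds 35 °C), but is overridden by (i): (i) operates against (h): a current Category 1 Notice is held. (j) would limit (i) — the print shop is within 200 m of a designated waterway — but (k) sets (j) aside: (k) is engaged — the reportable unit count is 24, meeting the 22 threshold. (b) is therefore removed.
Exception (c) does not apply: the qualifying period is 335 days, not less than 335 days.
Exception (d) does not apply: the wastewater includes a non-Schedule-A substance.
No exception is made out. Elif's print shop falls within the general rule.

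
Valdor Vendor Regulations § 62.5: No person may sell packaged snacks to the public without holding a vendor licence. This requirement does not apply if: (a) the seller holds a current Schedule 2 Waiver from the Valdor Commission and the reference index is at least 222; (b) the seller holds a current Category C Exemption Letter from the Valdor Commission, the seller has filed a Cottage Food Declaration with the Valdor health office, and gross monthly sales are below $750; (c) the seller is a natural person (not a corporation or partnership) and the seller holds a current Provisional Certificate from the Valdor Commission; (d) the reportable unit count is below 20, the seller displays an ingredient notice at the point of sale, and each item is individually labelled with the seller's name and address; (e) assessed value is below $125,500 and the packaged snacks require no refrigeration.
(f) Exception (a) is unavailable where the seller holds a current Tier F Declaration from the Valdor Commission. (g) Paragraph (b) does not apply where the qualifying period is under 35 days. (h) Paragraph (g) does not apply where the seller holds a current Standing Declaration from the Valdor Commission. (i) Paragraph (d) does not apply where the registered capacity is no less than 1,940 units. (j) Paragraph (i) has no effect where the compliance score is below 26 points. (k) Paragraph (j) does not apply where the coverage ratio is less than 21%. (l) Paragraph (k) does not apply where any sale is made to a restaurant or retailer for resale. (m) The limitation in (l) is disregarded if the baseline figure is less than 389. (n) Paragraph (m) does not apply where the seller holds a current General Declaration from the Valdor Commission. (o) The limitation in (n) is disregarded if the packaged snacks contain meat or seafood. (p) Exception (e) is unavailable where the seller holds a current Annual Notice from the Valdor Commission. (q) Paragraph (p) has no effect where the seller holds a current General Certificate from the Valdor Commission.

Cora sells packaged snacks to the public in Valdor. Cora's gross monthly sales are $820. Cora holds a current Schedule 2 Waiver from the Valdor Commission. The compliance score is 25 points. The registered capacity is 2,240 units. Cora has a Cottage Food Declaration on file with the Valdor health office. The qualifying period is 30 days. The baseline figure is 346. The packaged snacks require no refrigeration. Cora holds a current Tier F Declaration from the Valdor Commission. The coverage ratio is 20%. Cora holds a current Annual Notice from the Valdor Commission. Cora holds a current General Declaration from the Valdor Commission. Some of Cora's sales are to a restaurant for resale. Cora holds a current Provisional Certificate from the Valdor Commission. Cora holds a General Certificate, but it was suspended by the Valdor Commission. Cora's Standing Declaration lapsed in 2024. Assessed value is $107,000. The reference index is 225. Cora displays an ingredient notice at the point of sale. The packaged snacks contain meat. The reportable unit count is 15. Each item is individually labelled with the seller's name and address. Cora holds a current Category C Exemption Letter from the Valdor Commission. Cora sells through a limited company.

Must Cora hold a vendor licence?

Exception (a) is satisfied on its face — a current Schedule 2 Waiver is held; the reference index is 225, meeting the 222 threshold. But: (f) is engaged — a current Tier F Declaration is held. Exception (a) does not apply.
Exception (b) fails — gross monthly sales are $820, not below $750.
Exception (c) requires that the seller is a natural person (not a corporation or partnership); but the seller operates through a limited company, so (c) is unavailable.
Exception (d): the reportable unit count is 15, below the 20 limit; an ingredient notice is displayed; items are individually labelled — every condition holds. Turning to paragraphs (i)–(o): (i) is engaged — the registered capacity is 2,240 units, meeting the 1,940 units threshold. (j) would limit (i) — the compliance score is 25 points, below the 26 points limit — but (k) sets (j) aside: (k) is engaged — the coverage ratio is 20%, less than the 21% limit. (l) applies (some sales are to a restaurant for resale), but yields to (m): (m) operates against (l): the baseline figure is 346, less than the 389 limit. (n) would limit (m) — a current General Declaration is held — but (o) sets (n) aside: (o) operates against (n): the packaged snacks contain meat. So (d) is unavailable.
All of (e)'s requirements are met (assessed value is $107,000, below the $125,500 limit; the packaged snacks are shelf-stable). However, paragraphs (p)–(q) must be considered: (p) operates against (e): a current Annual Notice is held. (q) is not engaged (the General Certificate is not current), so (p) stands. So (e) is unavailable.
No exception applies. The general rule governs.

Yes — Cora must hold a vendor licence.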